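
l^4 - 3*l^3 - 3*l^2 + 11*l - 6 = (l - 3)*(l - 1)^2*(l + 2)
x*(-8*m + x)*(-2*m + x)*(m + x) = 16*m^3*x + 6*m^2*x^2 - 9*m*x^3 + x^4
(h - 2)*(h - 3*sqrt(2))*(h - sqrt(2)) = h^3 - 4*sqrt(2)*h^2 - 2*h^2 + 6*h + 8*sqrt(2)*h - 12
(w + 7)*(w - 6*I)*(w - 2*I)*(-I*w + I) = -I*w^4 - 8*w^3 - 6*I*w^3 - 48*w^2 + 19*I*w^2 + 56*w + 72*I*w - 84*I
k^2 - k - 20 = (k - 5)*(k + 4)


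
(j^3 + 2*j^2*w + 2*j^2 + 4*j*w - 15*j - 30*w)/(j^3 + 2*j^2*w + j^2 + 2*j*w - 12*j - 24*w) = (j + 5)/(j + 4)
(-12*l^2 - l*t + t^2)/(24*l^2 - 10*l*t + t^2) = (3*l + t)/(-6*l + t)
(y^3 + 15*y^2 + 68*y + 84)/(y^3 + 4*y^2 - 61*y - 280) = (y^2 + 8*y + 12)/(y^2 - 3*y - 40)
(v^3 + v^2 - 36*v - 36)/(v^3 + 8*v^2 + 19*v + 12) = (v^2 - 36)/(v^2 + 7*v + 12)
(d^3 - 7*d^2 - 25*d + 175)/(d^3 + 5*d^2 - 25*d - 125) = (d - 7)/(d + 5)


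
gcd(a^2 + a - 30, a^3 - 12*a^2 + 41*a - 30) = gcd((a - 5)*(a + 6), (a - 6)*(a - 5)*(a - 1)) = a - 5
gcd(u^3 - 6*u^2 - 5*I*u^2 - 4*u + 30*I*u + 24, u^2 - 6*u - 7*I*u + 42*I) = u - 6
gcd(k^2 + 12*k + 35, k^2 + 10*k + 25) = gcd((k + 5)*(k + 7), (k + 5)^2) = k + 5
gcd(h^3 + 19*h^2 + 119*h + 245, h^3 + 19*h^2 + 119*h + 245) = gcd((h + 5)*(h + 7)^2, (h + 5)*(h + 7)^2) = h^3 + 19*h^2 + 119*h + 245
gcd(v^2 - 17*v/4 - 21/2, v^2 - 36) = v - 6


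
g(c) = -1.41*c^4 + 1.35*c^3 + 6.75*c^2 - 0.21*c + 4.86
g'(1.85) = 2.92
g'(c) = -5.64*c^3 + 4.05*c^2 + 13.5*c - 0.21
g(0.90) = 10.20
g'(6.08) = -1036.04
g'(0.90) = 11.11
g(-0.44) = 6.09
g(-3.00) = -84.42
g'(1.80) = 4.32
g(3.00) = -12.78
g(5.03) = -556.20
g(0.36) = 5.70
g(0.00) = 4.86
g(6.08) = -1370.26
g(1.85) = 19.61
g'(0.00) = -0.21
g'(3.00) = -75.54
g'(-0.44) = -4.89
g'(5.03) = -547.60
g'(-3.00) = 148.02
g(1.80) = 19.42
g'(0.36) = 4.91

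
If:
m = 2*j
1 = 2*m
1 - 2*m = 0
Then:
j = 1/4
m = 1/2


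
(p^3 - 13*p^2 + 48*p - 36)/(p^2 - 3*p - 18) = (p^2 - 7*p + 6)/(p + 3)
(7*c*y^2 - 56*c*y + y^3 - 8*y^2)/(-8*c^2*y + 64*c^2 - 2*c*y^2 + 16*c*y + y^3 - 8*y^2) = y*(7*c + y)/(-8*c^2 - 2*c*y + y^2)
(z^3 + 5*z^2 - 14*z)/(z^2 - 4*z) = (z^2 + 5*z - 14)/(z - 4)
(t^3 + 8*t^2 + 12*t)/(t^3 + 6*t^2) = (t + 2)/t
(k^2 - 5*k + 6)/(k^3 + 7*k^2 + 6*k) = (k^2 - 5*k + 6)/(k*(k^2 + 7*k + 6))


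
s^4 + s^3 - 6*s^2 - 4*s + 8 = (s - 2)*(s - 1)*(s + 2)^2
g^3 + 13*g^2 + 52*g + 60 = (g + 2)*(g + 5)*(g + 6)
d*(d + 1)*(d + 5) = d^3 + 6*d^2 + 5*d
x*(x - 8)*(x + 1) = x^3 - 7*x^2 - 8*x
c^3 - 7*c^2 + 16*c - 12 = (c - 3)*(c - 2)^2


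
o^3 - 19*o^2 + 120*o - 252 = (o - 7)*(o - 6)^2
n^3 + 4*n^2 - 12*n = n*(n - 2)*(n + 6)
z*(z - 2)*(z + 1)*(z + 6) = z^4 + 5*z^3 - 8*z^2 - 12*z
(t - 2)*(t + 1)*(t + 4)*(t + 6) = t^4 + 9*t^3 + 12*t^2 - 44*t - 48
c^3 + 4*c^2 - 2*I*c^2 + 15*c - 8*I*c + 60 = (c + 4)*(c - 5*I)*(c + 3*I)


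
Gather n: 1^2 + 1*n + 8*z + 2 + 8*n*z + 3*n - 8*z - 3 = n*(8*z + 4)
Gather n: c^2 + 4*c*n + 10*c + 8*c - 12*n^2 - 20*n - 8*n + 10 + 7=c^2 + 18*c - 12*n^2 + n*(4*c - 28) + 17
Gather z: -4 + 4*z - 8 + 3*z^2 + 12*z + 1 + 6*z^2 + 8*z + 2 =9*z^2 + 24*z - 9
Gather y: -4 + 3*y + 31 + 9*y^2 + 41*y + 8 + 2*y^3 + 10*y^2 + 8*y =2*y^3 + 19*y^2 + 52*y + 35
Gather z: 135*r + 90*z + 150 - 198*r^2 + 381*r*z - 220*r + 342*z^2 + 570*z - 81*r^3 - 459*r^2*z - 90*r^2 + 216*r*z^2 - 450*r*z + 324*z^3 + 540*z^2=-81*r^3 - 288*r^2 - 85*r + 324*z^3 + z^2*(216*r + 882) + z*(-459*r^2 - 69*r + 660) + 150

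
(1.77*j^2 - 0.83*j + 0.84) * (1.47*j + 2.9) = 2.6019*j^3 + 3.9129*j^2 - 1.1722*j + 2.436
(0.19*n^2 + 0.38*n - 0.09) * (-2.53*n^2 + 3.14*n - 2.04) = -0.4807*n^4 - 0.3648*n^3 + 1.0333*n^2 - 1.0578*n + 0.1836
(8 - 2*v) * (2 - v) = 2*v^2 - 12*v + 16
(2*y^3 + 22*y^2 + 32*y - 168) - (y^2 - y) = 2*y^3 + 21*y^2 + 33*y - 168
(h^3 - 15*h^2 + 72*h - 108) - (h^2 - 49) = h^3 - 16*h^2 + 72*h - 59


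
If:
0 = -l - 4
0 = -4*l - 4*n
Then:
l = -4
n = 4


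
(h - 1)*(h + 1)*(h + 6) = h^3 + 6*h^2 - h - 6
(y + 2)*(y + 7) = y^2 + 9*y + 14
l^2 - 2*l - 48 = (l - 8)*(l + 6)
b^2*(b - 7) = b^3 - 7*b^2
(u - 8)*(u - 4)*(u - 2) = u^3 - 14*u^2 + 56*u - 64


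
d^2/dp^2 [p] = 0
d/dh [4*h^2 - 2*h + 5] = 8*h - 2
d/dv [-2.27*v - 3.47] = -2.27000000000000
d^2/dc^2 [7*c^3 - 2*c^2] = 42*c - 4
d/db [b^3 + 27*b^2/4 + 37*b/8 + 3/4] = 3*b^2 + 27*b/2 + 37/8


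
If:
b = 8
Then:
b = 8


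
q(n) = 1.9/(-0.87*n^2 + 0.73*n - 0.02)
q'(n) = 1.9*(1.74*n - 0.73)/(-0.87*n^2 + 0.73*n - 0.02)^2 = (3.306*n - 1.387)/(0.87*n^2 - 0.73*n + 0.02)^2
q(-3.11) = -0.18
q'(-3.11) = -0.10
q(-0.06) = -28.39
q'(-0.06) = -353.88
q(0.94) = -18.53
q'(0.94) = 163.67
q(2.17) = -0.75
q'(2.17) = 0.90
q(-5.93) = -0.05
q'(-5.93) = -0.02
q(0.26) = 17.12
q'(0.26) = -42.82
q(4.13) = -0.16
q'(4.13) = 0.09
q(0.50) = 14.90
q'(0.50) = 16.36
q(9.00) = -0.03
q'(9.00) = 0.01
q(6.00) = -0.07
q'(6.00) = 0.03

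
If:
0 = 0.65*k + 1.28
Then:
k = -1.97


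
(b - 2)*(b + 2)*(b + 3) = b^3 + 3*b^2 - 4*b - 12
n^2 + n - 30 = (n - 5)*(n + 6)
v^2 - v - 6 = (v - 3)*(v + 2)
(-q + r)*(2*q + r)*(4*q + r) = -8*q^3 + 2*q^2*r + 5*q*r^2 + r^3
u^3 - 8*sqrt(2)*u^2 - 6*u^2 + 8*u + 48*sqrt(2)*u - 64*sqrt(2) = (u - 4)*(u - 2)*(u - 8*sqrt(2))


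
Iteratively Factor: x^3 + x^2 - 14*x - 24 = (x + 3)*(x^2 - 2*x - 8) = (x - 4)*(x + 3)*(x + 2)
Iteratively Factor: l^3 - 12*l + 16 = (l + 4)*(l^2 - 4*l + 4) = (l - 2)*(l + 4)*(l - 2)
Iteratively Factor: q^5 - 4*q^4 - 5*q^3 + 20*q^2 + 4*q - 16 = (q - 2)*(q^4 - 2*q^3 - 9*q^2 + 2*q + 8) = (q - 2)*(q - 1)*(q^3 - q^2 - 10*q - 8) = (q - 2)*(q - 1)*(q + 2)*(q^2 - 3*q - 4) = (q - 2)*(q - 1)*(q + 1)*(q + 2)*(q - 4)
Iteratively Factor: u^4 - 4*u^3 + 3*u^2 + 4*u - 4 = (u - 2)*(u^3 - 2*u^2 - u + 2) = (u - 2)^2*(u^2 - 1) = (u - 2)^2*(u + 1)*(u - 1)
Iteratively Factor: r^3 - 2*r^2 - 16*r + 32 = (r + 4)*(r^2 - 6*r + 8) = (r - 4)*(r + 4)*(r - 2)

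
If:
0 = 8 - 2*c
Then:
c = 4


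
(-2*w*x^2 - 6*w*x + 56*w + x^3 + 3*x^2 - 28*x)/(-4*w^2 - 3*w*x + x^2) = (2*w*x^2 + 6*w*x - 56*w - x^3 - 3*x^2 + 28*x)/(4*w^2 + 3*w*x - x^2)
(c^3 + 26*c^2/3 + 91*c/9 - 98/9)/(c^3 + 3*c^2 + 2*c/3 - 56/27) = 3*(c + 7)/(3*c + 4)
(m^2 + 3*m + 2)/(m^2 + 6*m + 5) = (m + 2)/(m + 5)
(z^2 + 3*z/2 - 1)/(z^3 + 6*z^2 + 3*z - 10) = (z - 1/2)/(z^2 + 4*z - 5)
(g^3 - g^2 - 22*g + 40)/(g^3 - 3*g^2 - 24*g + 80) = (g - 2)/(g - 4)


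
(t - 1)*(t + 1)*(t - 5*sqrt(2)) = t^3 - 5*sqrt(2)*t^2 - t + 5*sqrt(2)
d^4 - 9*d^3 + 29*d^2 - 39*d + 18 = (d - 3)^2*(d - 2)*(d - 1)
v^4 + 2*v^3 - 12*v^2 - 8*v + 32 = (v - 2)^2*(v + 2)*(v + 4)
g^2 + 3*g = g*(g + 3)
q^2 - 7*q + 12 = (q - 4)*(q - 3)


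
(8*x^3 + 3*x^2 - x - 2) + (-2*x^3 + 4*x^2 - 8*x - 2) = 6*x^3 + 7*x^2 - 9*x - 4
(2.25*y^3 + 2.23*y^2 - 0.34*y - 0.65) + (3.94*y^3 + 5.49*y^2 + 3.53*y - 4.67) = 6.19*y^3 + 7.72*y^2 + 3.19*y - 5.32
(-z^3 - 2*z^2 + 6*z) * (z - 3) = -z^4 + z^3 + 12*z^2 - 18*z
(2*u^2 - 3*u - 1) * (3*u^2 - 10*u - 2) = 6*u^4 - 29*u^3 + 23*u^2 + 16*u + 2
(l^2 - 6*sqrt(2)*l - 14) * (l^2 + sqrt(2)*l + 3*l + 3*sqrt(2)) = l^4 - 5*sqrt(2)*l^3 + 3*l^3 - 26*l^2 - 15*sqrt(2)*l^2 - 78*l - 14*sqrt(2)*l - 42*sqrt(2)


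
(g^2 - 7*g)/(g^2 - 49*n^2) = g*(g - 7)/(g^2 - 49*n^2)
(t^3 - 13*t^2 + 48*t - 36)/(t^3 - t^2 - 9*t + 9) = (t^2 - 12*t + 36)/(t^2 - 9)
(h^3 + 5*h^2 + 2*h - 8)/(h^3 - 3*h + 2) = (h + 4)/(h - 1)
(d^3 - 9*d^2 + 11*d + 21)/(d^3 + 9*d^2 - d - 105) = (d^2 - 6*d - 7)/(d^2 + 12*d + 35)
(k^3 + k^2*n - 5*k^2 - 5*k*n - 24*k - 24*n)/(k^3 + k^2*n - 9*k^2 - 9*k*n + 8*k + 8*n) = (k + 3)/(k - 1)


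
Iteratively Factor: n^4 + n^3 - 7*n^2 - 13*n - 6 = (n + 2)*(n^3 - n^2 - 5*n - 3) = (n + 1)*(n + 2)*(n^2 - 2*n - 3) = (n + 1)^2*(n + 2)*(n - 3)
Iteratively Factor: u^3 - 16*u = (u - 4)*(u^2 + 4*u) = (u - 4)*(u + 4)*(u)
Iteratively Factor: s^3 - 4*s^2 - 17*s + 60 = (s - 3)*(s^2 - s - 20) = (s - 5)*(s - 3)*(s + 4)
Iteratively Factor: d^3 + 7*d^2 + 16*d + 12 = (d + 2)*(d^2 + 5*d + 6) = (d + 2)^2*(d + 3)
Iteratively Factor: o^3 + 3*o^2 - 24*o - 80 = (o - 5)*(o^2 + 8*o + 16) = (o - 5)*(o + 4)*(o + 4)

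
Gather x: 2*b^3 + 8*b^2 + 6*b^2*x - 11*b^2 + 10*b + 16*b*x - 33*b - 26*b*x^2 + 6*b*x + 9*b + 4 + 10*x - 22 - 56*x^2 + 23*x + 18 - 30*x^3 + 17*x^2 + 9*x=2*b^3 - 3*b^2 - 14*b - 30*x^3 + x^2*(-26*b - 39) + x*(6*b^2 + 22*b + 42)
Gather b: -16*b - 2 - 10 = -16*b - 12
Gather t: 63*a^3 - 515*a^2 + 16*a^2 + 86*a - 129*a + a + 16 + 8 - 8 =63*a^3 - 499*a^2 - 42*a + 16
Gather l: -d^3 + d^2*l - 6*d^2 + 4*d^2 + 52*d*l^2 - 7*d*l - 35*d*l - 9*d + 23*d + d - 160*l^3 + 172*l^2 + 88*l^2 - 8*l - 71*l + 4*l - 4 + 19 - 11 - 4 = -d^3 - 2*d^2 + 15*d - 160*l^3 + l^2*(52*d + 260) + l*(d^2 - 42*d - 75)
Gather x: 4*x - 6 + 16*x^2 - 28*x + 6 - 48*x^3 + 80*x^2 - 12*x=-48*x^3 + 96*x^2 - 36*x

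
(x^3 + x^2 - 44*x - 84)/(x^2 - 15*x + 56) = (x^2 + 8*x + 12)/(x - 8)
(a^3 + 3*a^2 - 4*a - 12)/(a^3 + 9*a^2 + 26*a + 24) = (a - 2)/(a + 4)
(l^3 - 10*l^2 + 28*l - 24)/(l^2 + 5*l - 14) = (l^2 - 8*l + 12)/(l + 7)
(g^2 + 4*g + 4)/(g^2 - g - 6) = (g + 2)/(g - 3)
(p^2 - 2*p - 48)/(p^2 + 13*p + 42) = (p - 8)/(p + 7)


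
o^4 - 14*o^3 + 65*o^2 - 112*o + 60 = (o - 6)*(o - 5)*(o - 2)*(o - 1)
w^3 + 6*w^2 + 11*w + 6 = (w + 1)*(w + 2)*(w + 3)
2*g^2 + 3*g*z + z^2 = (g + z)*(2*g + z)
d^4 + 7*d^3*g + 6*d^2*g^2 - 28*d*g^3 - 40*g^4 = (d - 2*g)*(d + 2*g)^2*(d + 5*g)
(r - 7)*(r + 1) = r^2 - 6*r - 7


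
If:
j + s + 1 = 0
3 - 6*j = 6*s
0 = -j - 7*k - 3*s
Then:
No Solution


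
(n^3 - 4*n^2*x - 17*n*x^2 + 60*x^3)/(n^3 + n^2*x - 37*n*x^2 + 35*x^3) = (-n^2 - n*x + 12*x^2)/(-n^2 - 6*n*x + 7*x^2)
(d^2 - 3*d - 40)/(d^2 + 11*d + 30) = (d - 8)/(d + 6)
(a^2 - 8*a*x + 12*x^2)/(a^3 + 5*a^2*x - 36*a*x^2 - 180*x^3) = (a - 2*x)/(a^2 + 11*a*x + 30*x^2)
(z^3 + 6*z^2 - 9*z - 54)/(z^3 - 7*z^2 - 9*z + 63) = (z + 6)/(z - 7)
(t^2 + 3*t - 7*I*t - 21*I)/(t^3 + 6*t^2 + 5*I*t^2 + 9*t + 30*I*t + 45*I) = (t - 7*I)/(t^2 + t*(3 + 5*I) + 15*I)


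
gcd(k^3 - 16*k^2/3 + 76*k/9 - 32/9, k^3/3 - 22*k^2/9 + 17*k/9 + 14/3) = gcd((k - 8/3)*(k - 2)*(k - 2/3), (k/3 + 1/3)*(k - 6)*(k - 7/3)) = 1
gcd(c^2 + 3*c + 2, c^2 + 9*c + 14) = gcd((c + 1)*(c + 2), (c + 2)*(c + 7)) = c + 2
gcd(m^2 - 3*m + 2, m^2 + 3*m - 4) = m - 1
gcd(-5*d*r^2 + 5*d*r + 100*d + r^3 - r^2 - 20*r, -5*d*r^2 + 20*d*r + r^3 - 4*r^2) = -5*d + r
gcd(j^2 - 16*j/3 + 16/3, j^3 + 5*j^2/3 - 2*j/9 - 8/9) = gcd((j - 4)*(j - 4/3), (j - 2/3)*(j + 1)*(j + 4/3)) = 1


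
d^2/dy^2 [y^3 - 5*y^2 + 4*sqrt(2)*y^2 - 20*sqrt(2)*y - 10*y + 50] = 6*y - 10 + 8*sqrt(2)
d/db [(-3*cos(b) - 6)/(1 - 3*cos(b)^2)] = 3*(-3*sin(b)^2 + 12*cos(b) + 4)*sin(b)/(3*cos(b)^2 - 1)^2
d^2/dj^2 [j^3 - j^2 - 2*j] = 6*j - 2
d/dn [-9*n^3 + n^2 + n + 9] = -27*n^2 + 2*n + 1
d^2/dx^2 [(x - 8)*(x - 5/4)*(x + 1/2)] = 6*x - 35/2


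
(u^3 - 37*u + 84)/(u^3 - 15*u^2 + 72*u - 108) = (u^2 + 3*u - 28)/(u^2 - 12*u + 36)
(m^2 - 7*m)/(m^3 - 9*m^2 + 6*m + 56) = m/(m^2 - 2*m - 8)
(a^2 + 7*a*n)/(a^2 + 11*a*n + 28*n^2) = a/(a + 4*n)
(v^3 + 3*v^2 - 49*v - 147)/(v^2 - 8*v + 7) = (v^2 + 10*v + 21)/(v - 1)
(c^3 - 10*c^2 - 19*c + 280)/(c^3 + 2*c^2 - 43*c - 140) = (c - 8)/(c + 4)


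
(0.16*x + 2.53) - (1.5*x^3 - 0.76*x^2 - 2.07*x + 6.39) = -1.5*x^3 + 0.76*x^2 + 2.23*x - 3.86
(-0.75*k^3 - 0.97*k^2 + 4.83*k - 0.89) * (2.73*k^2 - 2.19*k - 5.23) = -2.0475*k^5 - 1.0056*k^4 + 19.2327*k^3 - 7.9343*k^2 - 23.3118*k + 4.6547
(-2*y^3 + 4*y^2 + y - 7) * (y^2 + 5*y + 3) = -2*y^5 - 6*y^4 + 15*y^3 + 10*y^2 - 32*y - 21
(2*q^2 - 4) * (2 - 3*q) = -6*q^3 + 4*q^2 + 12*q - 8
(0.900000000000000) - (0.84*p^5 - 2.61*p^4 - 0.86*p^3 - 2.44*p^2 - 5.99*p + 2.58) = -0.84*p^5 + 2.61*p^4 + 0.86*p^3 + 2.44*p^2 + 5.99*p - 1.68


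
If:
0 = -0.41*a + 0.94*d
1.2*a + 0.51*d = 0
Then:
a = 0.00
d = 0.00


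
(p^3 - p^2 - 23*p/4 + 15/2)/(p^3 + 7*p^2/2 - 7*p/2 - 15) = (p - 3/2)/(p + 3)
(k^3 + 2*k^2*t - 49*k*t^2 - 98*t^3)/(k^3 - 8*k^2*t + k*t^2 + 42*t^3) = (-k - 7*t)/(-k + 3*t)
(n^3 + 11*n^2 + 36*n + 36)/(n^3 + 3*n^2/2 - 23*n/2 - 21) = 2*(n + 6)/(2*n - 7)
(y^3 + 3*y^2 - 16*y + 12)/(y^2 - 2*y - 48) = (y^2 - 3*y + 2)/(y - 8)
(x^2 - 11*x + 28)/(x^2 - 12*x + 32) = (x - 7)/(x - 8)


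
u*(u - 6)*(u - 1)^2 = u^4 - 8*u^3 + 13*u^2 - 6*u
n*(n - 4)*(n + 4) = n^3 - 16*n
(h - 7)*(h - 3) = h^2 - 10*h + 21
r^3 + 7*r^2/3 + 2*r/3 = r*(r + 1/3)*(r + 2)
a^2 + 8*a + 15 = (a + 3)*(a + 5)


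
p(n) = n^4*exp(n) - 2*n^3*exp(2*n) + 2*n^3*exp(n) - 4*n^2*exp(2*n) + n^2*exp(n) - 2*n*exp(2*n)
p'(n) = n^4*exp(n) - 4*n^3*exp(2*n) + 6*n^3*exp(n) - 14*n^2*exp(2*n) + 7*n^2*exp(n) - 12*n*exp(2*n) + 2*n*exp(n) - 2*exp(2*n)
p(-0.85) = 0.01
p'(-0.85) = 0.18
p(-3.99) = 2.66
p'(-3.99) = -0.42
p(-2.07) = 0.69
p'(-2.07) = -1.16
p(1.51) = -324.85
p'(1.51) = -1145.63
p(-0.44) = 0.15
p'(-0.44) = 0.38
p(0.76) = -17.70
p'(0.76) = -77.60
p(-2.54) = 1.28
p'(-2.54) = -1.29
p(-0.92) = 0.00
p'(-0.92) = 0.10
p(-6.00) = 2.23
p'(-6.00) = 0.60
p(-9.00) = 0.64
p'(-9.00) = 0.34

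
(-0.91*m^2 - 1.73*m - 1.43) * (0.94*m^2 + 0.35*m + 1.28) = -0.8554*m^4 - 1.9447*m^3 - 3.1145*m^2 - 2.7149*m - 1.8304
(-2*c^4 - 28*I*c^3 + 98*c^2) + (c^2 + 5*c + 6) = -2*c^4 - 28*I*c^3 + 99*c^2 + 5*c + 6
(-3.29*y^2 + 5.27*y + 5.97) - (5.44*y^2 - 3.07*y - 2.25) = -8.73*y^2 + 8.34*y + 8.22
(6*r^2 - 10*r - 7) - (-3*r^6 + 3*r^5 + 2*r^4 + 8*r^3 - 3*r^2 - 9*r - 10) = 3*r^6 - 3*r^5 - 2*r^4 - 8*r^3 + 9*r^2 - r + 3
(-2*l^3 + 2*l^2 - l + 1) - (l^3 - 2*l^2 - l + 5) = -3*l^3 + 4*l^2 - 4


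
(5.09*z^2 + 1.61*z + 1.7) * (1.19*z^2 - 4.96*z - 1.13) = 6.0571*z^4 - 23.3305*z^3 - 11.7143*z^2 - 10.2513*z - 1.921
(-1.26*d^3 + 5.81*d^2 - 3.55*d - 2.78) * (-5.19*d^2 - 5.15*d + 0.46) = 6.5394*d^5 - 23.6649*d^4 - 12.0766*d^3 + 35.3833*d^2 + 12.684*d - 1.2788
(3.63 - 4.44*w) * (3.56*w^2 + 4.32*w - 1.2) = -15.8064*w^3 - 6.258*w^2 + 21.0096*w - 4.356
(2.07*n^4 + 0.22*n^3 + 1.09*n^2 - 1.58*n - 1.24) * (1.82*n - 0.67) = 3.7674*n^5 - 0.9865*n^4 + 1.8364*n^3 - 3.6059*n^2 - 1.1982*n + 0.8308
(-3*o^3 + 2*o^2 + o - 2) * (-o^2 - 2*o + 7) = 3*o^5 + 4*o^4 - 26*o^3 + 14*o^2 + 11*o - 14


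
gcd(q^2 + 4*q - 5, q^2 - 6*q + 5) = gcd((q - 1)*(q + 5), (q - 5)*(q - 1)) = q - 1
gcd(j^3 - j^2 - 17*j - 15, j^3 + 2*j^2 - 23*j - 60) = j^2 - 2*j - 15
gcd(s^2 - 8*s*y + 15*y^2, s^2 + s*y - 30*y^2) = -s + 5*y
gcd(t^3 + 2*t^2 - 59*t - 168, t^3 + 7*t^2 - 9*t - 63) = t^2 + 10*t + 21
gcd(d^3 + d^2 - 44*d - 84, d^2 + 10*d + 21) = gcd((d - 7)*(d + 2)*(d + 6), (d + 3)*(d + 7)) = 1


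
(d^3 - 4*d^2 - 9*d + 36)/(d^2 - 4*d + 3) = (d^2 - d - 12)/(d - 1)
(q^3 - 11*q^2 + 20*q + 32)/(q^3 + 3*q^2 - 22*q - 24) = (q - 8)/(q + 6)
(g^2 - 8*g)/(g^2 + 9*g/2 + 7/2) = 2*g*(g - 8)/(2*g^2 + 9*g + 7)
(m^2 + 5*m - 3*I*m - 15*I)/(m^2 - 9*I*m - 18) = (m + 5)/(m - 6*I)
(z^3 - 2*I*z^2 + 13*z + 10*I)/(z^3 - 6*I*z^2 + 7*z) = (z^2 - 3*I*z + 10)/(z*(z - 7*I))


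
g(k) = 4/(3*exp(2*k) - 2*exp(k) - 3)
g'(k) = 4*(-6*exp(2*k) + 2*exp(k))/(3*exp(2*k) - 2*exp(k) - 3)^2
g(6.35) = 0.00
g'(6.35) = -0.00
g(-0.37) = -1.36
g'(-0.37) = -0.68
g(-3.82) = -1.31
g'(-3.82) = 0.02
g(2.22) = 0.02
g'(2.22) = -0.04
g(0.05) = -2.24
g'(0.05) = -5.67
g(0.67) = 0.88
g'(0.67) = -3.67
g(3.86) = 0.00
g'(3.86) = -0.00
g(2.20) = 0.02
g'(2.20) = -0.04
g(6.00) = 0.00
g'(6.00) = 0.00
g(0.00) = -2.00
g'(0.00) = -4.00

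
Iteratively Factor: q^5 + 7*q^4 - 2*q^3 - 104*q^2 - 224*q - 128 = (q - 4)*(q^4 + 11*q^3 + 42*q^2 + 64*q + 32) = (q - 4)*(q + 1)*(q^3 + 10*q^2 + 32*q + 32) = (q - 4)*(q + 1)*(q + 2)*(q^2 + 8*q + 16) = (q - 4)*(q + 1)*(q + 2)*(q + 4)*(q + 4)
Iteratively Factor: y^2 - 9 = (y - 3)*(y + 3)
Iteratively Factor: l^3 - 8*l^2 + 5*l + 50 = (l - 5)*(l^2 - 3*l - 10) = (l - 5)^2*(l + 2)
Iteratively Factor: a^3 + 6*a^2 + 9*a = (a)*(a^2 + 6*a + 9) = a*(a + 3)*(a + 3)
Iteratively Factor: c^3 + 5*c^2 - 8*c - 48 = (c + 4)*(c^2 + c - 12) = (c - 3)*(c + 4)*(c + 4)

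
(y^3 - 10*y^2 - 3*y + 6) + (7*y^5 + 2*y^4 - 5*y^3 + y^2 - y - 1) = 7*y^5 + 2*y^4 - 4*y^3 - 9*y^2 - 4*y + 5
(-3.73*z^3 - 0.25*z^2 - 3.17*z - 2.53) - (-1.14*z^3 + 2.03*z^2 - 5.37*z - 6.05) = -2.59*z^3 - 2.28*z^2 + 2.2*z + 3.52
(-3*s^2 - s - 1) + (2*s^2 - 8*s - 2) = -s^2 - 9*s - 3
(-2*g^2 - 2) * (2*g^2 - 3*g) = -4*g^4 + 6*g^3 - 4*g^2 + 6*g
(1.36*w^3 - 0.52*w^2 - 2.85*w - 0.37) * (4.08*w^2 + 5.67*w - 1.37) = 5.5488*w^5 + 5.5896*w^4 - 16.4396*w^3 - 16.9567*w^2 + 1.8066*w + 0.5069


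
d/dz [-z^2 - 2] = -2*z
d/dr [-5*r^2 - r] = -10*r - 1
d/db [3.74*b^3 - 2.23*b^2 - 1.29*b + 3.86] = 11.22*b^2 - 4.46*b - 1.29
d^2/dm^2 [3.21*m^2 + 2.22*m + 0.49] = 6.42000000000000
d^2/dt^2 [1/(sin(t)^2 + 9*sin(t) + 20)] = (-4*sin(t)^4 - 27*sin(t)^3 + 5*sin(t)^2 + 234*sin(t) + 122)/(sin(t)^2 + 9*sin(t) + 20)^3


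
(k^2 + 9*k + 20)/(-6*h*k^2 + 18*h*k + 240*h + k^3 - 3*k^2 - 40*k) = (-k - 4)/(6*h*k - 48*h - k^2 + 8*k)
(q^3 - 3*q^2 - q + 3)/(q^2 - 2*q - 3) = q - 1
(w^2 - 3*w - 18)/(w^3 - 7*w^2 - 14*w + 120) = (w + 3)/(w^2 - w - 20)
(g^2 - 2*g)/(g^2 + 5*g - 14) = g/(g + 7)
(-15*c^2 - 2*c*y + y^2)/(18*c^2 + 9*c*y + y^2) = (-5*c + y)/(6*c + y)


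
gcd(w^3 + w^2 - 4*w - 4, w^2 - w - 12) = 1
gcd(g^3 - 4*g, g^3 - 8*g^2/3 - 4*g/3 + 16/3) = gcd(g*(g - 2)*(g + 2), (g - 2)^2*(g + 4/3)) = g - 2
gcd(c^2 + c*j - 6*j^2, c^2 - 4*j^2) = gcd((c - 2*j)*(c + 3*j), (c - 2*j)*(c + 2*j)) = c - 2*j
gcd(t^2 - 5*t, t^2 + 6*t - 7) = 1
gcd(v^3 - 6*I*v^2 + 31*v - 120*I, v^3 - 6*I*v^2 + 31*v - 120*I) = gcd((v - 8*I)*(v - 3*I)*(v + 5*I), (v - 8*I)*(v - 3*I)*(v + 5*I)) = v^3 - 6*I*v^2 + 31*v - 120*I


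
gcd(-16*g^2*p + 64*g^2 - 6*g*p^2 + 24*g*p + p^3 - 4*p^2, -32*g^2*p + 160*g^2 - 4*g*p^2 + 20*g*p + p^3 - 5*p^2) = -8*g + p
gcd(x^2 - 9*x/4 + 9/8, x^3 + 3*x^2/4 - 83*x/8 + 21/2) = x - 3/2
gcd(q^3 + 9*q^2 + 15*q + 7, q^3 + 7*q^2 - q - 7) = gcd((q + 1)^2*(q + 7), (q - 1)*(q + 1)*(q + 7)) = q^2 + 8*q + 7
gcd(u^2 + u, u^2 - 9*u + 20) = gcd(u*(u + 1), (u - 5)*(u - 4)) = 1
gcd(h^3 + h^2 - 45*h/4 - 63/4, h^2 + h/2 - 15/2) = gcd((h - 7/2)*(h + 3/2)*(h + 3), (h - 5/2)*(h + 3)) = h + 3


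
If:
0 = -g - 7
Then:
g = -7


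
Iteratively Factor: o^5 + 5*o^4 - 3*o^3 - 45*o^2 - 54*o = (o - 3)*(o^4 + 8*o^3 + 21*o^2 + 18*o) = (o - 3)*(o + 3)*(o^3 + 5*o^2 + 6*o) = o*(o - 3)*(o + 3)*(o^2 + 5*o + 6) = o*(o - 3)*(o + 3)^2*(o + 2)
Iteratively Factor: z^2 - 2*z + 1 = (z - 1)*(z - 1)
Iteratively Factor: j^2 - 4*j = (j)*(j - 4)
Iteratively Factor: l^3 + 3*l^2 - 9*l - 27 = (l + 3)*(l^2 - 9) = (l + 3)^2*(l - 3)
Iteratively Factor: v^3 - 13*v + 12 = (v - 3)*(v^2 + 3*v - 4) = (v - 3)*(v - 1)*(v + 4)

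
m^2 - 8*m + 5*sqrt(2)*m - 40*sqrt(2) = (m - 8)*(m + 5*sqrt(2))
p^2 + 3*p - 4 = (p - 1)*(p + 4)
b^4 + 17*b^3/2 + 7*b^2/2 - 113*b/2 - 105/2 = (b - 5/2)*(b + 1)*(b + 3)*(b + 7)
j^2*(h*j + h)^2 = h^2*j^4 + 2*h^2*j^3 + h^2*j^2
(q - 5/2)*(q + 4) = q^2 + 3*q/2 - 10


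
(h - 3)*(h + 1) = h^2 - 2*h - 3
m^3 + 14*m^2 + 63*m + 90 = (m + 3)*(m + 5)*(m + 6)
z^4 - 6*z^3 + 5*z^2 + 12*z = z*(z - 4)*(z - 3)*(z + 1)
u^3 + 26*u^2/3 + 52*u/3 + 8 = (u + 2/3)*(u + 2)*(u + 6)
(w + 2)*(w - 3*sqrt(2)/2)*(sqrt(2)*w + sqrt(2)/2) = sqrt(2)*w^3 - 3*w^2 + 5*sqrt(2)*w^2/2 - 15*w/2 + sqrt(2)*w - 3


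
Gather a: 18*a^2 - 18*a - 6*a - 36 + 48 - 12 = 18*a^2 - 24*a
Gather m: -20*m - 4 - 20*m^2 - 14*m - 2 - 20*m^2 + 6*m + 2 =-40*m^2 - 28*m - 4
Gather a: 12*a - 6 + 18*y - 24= 12*a + 18*y - 30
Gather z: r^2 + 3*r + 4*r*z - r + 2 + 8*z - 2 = r^2 + 2*r + z*(4*r + 8)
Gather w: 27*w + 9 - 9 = 27*w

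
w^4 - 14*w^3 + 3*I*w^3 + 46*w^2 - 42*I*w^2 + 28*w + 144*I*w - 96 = (w - 8)*(w - 6)*(w + I)*(w + 2*I)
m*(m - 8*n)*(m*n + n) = m^3*n - 8*m^2*n^2 + m^2*n - 8*m*n^2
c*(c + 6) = c^2 + 6*c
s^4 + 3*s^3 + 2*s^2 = s^2*(s + 1)*(s + 2)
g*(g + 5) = g^2 + 5*g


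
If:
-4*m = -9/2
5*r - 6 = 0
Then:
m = 9/8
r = 6/5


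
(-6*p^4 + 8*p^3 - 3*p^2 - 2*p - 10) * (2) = -12*p^4 + 16*p^3 - 6*p^2 - 4*p - 20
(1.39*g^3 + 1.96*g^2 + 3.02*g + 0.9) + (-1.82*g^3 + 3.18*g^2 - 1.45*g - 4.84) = -0.43*g^3 + 5.14*g^2 + 1.57*g - 3.94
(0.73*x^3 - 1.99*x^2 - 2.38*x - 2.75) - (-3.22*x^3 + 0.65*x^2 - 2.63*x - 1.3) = 3.95*x^3 - 2.64*x^2 + 0.25*x - 1.45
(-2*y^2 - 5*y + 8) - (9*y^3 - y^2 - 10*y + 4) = -9*y^3 - y^2 + 5*y + 4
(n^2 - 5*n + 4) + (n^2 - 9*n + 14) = 2*n^2 - 14*n + 18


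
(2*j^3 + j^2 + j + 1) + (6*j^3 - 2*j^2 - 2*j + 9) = 8*j^3 - j^2 - j + 10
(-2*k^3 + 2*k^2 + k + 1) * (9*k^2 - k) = -18*k^5 + 20*k^4 + 7*k^3 + 8*k^2 - k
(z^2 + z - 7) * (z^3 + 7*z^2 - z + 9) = z^5 + 8*z^4 - z^3 - 41*z^2 + 16*z - 63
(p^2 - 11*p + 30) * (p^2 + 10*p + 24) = p^4 - p^3 - 56*p^2 + 36*p + 720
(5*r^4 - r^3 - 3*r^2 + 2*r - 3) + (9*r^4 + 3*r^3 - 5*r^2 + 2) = 14*r^4 + 2*r^3 - 8*r^2 + 2*r - 1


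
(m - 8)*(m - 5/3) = m^2 - 29*m/3 + 40/3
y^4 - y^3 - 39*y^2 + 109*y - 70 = (y - 5)*(y - 2)*(y - 1)*(y + 7)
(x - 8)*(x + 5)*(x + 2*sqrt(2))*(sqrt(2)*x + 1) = sqrt(2)*x^4 - 3*sqrt(2)*x^3 + 5*x^3 - 38*sqrt(2)*x^2 - 15*x^2 - 200*x - 6*sqrt(2)*x - 80*sqrt(2)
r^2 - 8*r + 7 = (r - 7)*(r - 1)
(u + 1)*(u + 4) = u^2 + 5*u + 4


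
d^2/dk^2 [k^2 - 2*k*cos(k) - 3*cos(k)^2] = 2*k*cos(k) - 12*sin(k)^2 + 4*sin(k) + 8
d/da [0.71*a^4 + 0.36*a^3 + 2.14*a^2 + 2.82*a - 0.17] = 2.84*a^3 + 1.08*a^2 + 4.28*a + 2.82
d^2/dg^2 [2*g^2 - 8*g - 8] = 4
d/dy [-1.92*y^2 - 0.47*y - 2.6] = -3.84*y - 0.47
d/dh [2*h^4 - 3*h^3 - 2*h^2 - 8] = h*(8*h^2 - 9*h - 4)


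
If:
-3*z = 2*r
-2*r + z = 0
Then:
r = 0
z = 0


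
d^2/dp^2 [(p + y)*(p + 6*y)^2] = 6*p + 26*y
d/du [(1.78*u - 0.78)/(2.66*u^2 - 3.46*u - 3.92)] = (-4.7348*u^2 + 4.1496*u - 9.6764)/(7.0756*u^4 - 18.4072*u^3 - 8.8828*u^2 + 27.1264*u + 15.3664)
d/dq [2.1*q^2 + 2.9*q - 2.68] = 4.2*q + 2.9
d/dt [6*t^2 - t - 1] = 12*t - 1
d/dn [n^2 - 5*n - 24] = 2*n - 5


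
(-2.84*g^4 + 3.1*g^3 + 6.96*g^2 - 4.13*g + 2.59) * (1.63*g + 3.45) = -4.6292*g^5 - 4.745*g^4 + 22.0398*g^3 + 17.2801*g^2 - 10.0268*g + 8.9355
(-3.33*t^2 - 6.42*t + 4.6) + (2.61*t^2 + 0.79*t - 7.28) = -0.72*t^2 - 5.63*t - 2.68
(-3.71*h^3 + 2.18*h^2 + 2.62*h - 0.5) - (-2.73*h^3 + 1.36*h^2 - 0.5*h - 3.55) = -0.98*h^3 + 0.82*h^2 + 3.12*h + 3.05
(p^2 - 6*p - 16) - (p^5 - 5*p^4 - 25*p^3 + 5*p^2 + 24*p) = -p^5 + 5*p^4 + 25*p^3 - 4*p^2 - 30*p - 16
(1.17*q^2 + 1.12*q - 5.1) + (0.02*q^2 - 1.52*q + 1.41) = 1.19*q^2 - 0.4*q - 3.69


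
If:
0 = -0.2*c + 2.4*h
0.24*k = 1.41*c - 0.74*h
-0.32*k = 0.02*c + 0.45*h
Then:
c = 0.00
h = 0.00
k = 0.00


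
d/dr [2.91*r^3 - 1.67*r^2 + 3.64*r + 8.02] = 8.73*r^2 - 3.34*r + 3.64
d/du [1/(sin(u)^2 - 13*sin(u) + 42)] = (13 - 2*sin(u))*cos(u)/(sin(u)^2 - 13*sin(u) + 42)^2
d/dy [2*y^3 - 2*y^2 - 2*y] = 6*y^2 - 4*y - 2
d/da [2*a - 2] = 2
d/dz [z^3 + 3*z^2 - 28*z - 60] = 3*z^2 + 6*z - 28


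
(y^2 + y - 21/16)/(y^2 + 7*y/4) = (y - 3/4)/y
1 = 1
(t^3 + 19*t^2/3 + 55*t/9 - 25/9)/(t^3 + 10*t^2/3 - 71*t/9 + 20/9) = (3*t + 5)/(3*t - 4)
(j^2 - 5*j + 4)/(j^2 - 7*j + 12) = (j - 1)/(j - 3)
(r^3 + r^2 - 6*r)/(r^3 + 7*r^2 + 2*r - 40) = r*(r + 3)/(r^2 + 9*r + 20)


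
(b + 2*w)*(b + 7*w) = b^2 + 9*b*w + 14*w^2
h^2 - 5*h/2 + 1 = (h - 2)*(h - 1/2)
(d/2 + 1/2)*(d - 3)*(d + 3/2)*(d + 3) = d^4/2 + 5*d^3/4 - 15*d^2/4 - 45*d/4 - 27/4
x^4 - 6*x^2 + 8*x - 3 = (x - 1)^3*(x + 3)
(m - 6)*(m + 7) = m^2 + m - 42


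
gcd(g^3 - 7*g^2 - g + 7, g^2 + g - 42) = 1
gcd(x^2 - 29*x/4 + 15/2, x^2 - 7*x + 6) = x - 6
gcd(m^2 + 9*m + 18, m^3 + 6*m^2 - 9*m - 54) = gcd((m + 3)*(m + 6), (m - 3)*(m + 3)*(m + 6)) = m^2 + 9*m + 18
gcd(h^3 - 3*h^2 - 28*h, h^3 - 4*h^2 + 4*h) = h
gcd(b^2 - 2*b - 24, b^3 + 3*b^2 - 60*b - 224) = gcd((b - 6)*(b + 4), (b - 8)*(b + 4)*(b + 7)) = b + 4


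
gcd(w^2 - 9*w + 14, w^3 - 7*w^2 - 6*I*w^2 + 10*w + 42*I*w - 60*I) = w - 2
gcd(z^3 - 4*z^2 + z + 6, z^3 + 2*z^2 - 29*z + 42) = z^2 - 5*z + 6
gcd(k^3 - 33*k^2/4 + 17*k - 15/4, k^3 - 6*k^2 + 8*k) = 1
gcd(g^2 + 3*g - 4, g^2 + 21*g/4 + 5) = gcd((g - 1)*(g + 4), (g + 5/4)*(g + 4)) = g + 4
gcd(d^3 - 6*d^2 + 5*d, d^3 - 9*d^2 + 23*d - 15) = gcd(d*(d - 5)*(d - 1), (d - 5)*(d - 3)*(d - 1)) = d^2 - 6*d + 5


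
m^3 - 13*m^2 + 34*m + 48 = (m - 8)*(m - 6)*(m + 1)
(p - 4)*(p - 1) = p^2 - 5*p + 4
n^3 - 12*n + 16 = (n - 2)^2*(n + 4)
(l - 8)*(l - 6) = l^2 - 14*l + 48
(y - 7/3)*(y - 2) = y^2 - 13*y/3 + 14/3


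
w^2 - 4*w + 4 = (w - 2)^2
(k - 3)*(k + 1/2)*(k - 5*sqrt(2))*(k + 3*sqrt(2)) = k^4 - 2*sqrt(2)*k^3 - 5*k^3/2 - 63*k^2/2 + 5*sqrt(2)*k^2 + 3*sqrt(2)*k + 75*k + 45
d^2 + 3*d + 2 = (d + 1)*(d + 2)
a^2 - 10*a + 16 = (a - 8)*(a - 2)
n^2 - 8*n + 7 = (n - 7)*(n - 1)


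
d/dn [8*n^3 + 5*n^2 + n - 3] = 24*n^2 + 10*n + 1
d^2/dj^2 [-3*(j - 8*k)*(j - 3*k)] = -6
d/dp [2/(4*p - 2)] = -2/(2*p - 1)^2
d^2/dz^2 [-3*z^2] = -6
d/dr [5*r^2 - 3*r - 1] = 10*r - 3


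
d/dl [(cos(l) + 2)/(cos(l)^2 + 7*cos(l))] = (sin(l) + 14*sin(l)/cos(l)^2 + 4*tan(l))/(cos(l) + 7)^2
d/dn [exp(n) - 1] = exp(n)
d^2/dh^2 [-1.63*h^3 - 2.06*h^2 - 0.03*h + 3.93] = -9.78*h - 4.12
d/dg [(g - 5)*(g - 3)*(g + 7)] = 3*g^2 - 2*g - 41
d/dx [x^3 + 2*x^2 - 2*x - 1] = 3*x^2 + 4*x - 2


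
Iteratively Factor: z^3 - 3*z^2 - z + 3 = (z - 1)*(z^2 - 2*z - 3) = (z - 1)*(z + 1)*(z - 3)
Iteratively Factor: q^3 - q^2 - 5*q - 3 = (q - 3)*(q^2 + 2*q + 1) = (q - 3)*(q + 1)*(q + 1)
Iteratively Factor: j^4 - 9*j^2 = (j)*(j^3 - 9*j) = j*(j + 3)*(j^2 - 3*j) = j*(j - 3)*(j + 3)*(j)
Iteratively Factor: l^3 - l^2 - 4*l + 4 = (l - 1)*(l^2 - 4) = (l - 1)*(l + 2)*(l - 2)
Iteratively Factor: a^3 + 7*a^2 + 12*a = (a + 4)*(a^2 + 3*a) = a*(a + 4)*(a + 3)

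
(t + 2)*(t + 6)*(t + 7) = t^3 + 15*t^2 + 68*t + 84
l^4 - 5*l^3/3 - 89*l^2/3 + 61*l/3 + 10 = (l - 6)*(l - 1)*(l + 1/3)*(l + 5)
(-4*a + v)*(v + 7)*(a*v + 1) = -4*a^2*v^2 - 28*a^2*v + a*v^3 + 7*a*v^2 - 4*a*v - 28*a + v^2 + 7*v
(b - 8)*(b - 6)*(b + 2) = b^3 - 12*b^2 + 20*b + 96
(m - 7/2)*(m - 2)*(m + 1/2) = m^3 - 5*m^2 + 17*m/4 + 7/2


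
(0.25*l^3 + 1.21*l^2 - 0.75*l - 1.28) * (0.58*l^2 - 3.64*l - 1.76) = 0.145*l^5 - 0.2082*l^4 - 5.2794*l^3 - 0.142*l^2 + 5.9792*l + 2.2528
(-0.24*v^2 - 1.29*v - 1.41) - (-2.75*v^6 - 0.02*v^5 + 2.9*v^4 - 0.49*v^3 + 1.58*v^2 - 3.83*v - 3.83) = 2.75*v^6 + 0.02*v^5 - 2.9*v^4 + 0.49*v^3 - 1.82*v^2 + 2.54*v + 2.42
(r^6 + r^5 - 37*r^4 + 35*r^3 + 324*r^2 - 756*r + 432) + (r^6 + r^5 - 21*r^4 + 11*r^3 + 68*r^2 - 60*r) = 2*r^6 + 2*r^5 - 58*r^4 + 46*r^3 + 392*r^2 - 816*r + 432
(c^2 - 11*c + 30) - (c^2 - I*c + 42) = -11*c + I*c - 12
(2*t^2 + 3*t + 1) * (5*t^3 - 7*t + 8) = 10*t^5 + 15*t^4 - 9*t^3 - 5*t^2 + 17*t + 8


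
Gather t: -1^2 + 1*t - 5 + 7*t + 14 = 8*t + 8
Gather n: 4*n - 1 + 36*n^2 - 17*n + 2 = 36*n^2 - 13*n + 1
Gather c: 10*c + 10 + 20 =10*c + 30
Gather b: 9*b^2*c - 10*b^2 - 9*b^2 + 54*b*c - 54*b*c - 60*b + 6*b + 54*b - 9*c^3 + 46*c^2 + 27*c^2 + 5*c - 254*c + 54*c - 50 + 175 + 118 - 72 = b^2*(9*c - 19) - 9*c^3 + 73*c^2 - 195*c + 171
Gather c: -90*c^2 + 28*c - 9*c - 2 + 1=-90*c^2 + 19*c - 1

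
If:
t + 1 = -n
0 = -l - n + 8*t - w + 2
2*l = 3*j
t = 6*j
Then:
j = 2*w/105 - 2/35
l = w/35 - 3/35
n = -4*w/35 - 23/35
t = 4*w/35 - 12/35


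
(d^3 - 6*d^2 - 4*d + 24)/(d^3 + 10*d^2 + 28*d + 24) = (d^2 - 8*d + 12)/(d^2 + 8*d + 12)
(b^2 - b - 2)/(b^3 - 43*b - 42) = (b - 2)/(b^2 - b - 42)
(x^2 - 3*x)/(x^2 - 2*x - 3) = x/(x + 1)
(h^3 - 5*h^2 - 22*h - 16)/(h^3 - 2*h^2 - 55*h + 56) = (h^2 + 3*h + 2)/(h^2 + 6*h - 7)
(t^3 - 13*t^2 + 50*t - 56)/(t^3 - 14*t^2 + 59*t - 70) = (t - 4)/(t - 5)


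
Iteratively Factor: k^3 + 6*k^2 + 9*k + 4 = (k + 4)*(k^2 + 2*k + 1) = (k + 1)*(k + 4)*(k + 1)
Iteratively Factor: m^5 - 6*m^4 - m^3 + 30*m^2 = (m)*(m^4 - 6*m^3 - m^2 + 30*m) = m^2*(m^3 - 6*m^2 - m + 30) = m^2*(m - 3)*(m^2 - 3*m - 10) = m^2*(m - 3)*(m + 2)*(m - 5)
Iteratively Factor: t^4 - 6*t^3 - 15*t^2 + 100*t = (t - 5)*(t^3 - t^2 - 20*t) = (t - 5)^2*(t^2 + 4*t) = (t - 5)^2*(t + 4)*(t)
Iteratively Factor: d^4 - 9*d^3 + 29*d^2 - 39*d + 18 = (d - 1)*(d^3 - 8*d^2 + 21*d - 18) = (d - 3)*(d - 1)*(d^2 - 5*d + 6) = (d - 3)*(d - 2)*(d - 1)*(d - 3)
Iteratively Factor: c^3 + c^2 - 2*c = (c - 1)*(c^2 + 2*c) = (c - 1)*(c + 2)*(c)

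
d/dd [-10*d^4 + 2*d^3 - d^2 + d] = -40*d^3 + 6*d^2 - 2*d + 1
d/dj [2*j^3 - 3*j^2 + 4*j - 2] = 6*j^2 - 6*j + 4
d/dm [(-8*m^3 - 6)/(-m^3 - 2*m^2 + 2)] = 2*m*(8*m^3 - 33*m - 12)/(m^6 + 4*m^5 + 4*m^4 - 4*m^3 - 8*m^2 + 4)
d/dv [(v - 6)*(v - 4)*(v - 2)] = 3*v^2 - 24*v + 44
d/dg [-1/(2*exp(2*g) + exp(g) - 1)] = (4*exp(g) + 1)*exp(g)/(2*exp(2*g) + exp(g) - 1)^2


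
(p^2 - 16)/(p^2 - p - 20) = (p - 4)/(p - 5)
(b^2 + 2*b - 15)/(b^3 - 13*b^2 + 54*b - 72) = (b + 5)/(b^2 - 10*b + 24)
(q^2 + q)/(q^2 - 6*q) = (q + 1)/(q - 6)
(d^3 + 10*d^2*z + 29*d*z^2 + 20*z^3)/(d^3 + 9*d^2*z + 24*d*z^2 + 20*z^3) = (d^2 + 5*d*z + 4*z^2)/(d^2 + 4*d*z + 4*z^2)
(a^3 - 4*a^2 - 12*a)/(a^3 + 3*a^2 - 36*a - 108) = a*(a + 2)/(a^2 + 9*a + 18)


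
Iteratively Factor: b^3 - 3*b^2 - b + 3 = (b - 3)*(b^2 - 1) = (b - 3)*(b - 1)*(b + 1)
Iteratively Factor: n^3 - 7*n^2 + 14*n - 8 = (n - 2)*(n^2 - 5*n + 4) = (n - 2)*(n - 1)*(n - 4)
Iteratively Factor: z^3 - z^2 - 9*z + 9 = (z - 1)*(z^2 - 9) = (z - 1)*(z + 3)*(z - 3)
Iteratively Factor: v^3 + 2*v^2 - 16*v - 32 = (v - 4)*(v^2 + 6*v + 8) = (v - 4)*(v + 2)*(v + 4)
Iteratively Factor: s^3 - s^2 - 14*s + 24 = (s - 3)*(s^2 + 2*s - 8) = (s - 3)*(s + 4)*(s - 2)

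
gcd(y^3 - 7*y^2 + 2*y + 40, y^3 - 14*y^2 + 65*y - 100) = y^2 - 9*y + 20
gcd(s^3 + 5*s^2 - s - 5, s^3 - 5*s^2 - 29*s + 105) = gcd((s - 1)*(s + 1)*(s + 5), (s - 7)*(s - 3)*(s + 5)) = s + 5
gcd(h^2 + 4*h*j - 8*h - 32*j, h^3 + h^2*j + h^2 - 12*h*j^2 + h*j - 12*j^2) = h + 4*j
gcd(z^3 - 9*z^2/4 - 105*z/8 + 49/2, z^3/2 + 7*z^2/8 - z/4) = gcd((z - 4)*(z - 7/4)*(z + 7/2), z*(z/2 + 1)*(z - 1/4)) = 1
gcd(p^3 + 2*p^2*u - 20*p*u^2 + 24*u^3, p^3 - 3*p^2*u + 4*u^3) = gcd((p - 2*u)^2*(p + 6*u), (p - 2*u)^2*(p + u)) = p^2 - 4*p*u + 4*u^2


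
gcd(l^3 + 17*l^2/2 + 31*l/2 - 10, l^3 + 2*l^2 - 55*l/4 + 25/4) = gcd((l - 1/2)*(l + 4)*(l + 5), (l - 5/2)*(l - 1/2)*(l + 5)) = l^2 + 9*l/2 - 5/2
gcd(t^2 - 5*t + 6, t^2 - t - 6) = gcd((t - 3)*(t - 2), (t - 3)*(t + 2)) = t - 3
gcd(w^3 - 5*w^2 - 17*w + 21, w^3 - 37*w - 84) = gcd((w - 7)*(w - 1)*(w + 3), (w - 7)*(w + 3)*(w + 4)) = w^2 - 4*w - 21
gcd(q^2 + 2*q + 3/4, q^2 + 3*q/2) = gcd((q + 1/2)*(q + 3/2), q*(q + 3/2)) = q + 3/2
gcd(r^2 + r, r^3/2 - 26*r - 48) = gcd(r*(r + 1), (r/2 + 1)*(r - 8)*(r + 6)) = 1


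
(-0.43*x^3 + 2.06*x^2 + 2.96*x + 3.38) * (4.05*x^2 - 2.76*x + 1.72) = -1.7415*x^5 + 9.5298*x^4 + 5.5628*x^3 + 9.0626*x^2 - 4.2376*x + 5.8136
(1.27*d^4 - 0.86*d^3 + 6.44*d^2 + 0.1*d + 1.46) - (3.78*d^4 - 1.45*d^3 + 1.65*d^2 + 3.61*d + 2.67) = -2.51*d^4 + 0.59*d^3 + 4.79*d^2 - 3.51*d - 1.21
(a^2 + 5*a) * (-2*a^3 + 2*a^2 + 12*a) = -2*a^5 - 8*a^4 + 22*a^3 + 60*a^2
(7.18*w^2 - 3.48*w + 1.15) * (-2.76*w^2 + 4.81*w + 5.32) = -19.8168*w^4 + 44.1406*w^3 + 18.2848*w^2 - 12.9821*w + 6.118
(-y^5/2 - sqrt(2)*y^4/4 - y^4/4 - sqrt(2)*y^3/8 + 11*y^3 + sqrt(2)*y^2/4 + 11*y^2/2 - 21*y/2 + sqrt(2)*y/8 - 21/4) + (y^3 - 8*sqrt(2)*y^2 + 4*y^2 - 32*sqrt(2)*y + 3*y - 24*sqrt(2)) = -y^5/2 - sqrt(2)*y^4/4 - y^4/4 - sqrt(2)*y^3/8 + 12*y^3 - 31*sqrt(2)*y^2/4 + 19*y^2/2 - 255*sqrt(2)*y/8 - 15*y/2 - 24*sqrt(2) - 21/4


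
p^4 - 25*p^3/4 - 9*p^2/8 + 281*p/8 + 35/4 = (p - 5)*(p - 7/2)*(p + 1/4)*(p + 2)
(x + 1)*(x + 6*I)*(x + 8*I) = x^3 + x^2 + 14*I*x^2 - 48*x + 14*I*x - 48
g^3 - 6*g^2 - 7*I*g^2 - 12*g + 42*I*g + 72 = (g - 6)*(g - 4*I)*(g - 3*I)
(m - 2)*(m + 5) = m^2 + 3*m - 10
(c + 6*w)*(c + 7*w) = c^2 + 13*c*w + 42*w^2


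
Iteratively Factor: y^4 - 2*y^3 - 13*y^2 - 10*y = (y + 2)*(y^3 - 4*y^2 - 5*y) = (y - 5)*(y + 2)*(y^2 + y) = (y - 5)*(y + 1)*(y + 2)*(y)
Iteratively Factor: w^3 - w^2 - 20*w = (w)*(w^2 - w - 20) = w*(w - 5)*(w + 4)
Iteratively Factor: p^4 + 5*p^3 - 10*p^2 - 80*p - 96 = (p + 3)*(p^3 + 2*p^2 - 16*p - 32) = (p + 3)*(p + 4)*(p^2 - 2*p - 8) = (p - 4)*(p + 3)*(p + 4)*(p + 2)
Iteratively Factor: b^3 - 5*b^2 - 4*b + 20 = (b + 2)*(b^2 - 7*b + 10) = (b - 5)*(b + 2)*(b - 2)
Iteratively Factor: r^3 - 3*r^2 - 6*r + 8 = (r - 1)*(r^2 - 2*r - 8) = (r - 4)*(r - 1)*(r + 2)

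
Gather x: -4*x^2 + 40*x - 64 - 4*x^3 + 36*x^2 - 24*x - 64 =-4*x^3 + 32*x^2 + 16*x - 128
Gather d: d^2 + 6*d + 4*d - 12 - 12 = d^2 + 10*d - 24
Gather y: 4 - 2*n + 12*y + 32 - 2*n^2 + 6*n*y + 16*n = -2*n^2 + 14*n + y*(6*n + 12) + 36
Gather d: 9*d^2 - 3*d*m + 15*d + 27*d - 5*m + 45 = 9*d^2 + d*(42 - 3*m) - 5*m + 45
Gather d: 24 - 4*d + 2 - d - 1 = 25 - 5*d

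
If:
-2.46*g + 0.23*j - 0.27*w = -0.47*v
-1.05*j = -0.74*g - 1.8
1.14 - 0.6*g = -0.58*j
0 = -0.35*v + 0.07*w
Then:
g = 11.16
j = 9.58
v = -28.69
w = -143.47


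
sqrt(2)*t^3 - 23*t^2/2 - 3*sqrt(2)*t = t*(t - 6*sqrt(2))*(sqrt(2)*t + 1/2)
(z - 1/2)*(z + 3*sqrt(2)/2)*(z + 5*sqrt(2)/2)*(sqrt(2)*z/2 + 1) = sqrt(2)*z^4/2 - sqrt(2)*z^3/4 + 5*z^3 - 5*z^2/2 + 31*sqrt(2)*z^2/4 - 31*sqrt(2)*z/8 + 15*z/2 - 15/4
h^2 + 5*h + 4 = (h + 1)*(h + 4)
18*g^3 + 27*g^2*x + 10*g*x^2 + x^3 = (g + x)*(3*g + x)*(6*g + x)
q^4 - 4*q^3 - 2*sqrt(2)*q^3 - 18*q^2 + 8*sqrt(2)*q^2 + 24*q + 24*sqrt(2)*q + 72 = (q - 6)*(q + 2)*(q - 3*sqrt(2))*(q + sqrt(2))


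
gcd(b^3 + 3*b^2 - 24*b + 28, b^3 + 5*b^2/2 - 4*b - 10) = b - 2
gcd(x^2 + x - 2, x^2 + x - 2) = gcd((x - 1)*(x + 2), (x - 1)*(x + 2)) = x^2 + x - 2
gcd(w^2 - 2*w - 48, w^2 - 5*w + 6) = 1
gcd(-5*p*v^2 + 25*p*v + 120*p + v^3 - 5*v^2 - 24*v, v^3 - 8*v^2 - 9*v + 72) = v^2 - 5*v - 24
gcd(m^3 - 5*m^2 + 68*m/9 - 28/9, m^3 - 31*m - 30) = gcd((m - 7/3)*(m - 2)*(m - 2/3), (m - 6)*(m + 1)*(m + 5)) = 1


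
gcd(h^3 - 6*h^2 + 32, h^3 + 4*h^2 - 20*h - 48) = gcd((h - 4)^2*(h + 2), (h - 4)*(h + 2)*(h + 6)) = h^2 - 2*h - 8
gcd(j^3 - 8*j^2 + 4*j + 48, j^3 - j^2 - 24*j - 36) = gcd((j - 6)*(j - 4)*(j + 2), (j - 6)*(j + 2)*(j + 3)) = j^2 - 4*j - 12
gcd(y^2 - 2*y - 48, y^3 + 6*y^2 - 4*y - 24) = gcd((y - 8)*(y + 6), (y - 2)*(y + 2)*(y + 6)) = y + 6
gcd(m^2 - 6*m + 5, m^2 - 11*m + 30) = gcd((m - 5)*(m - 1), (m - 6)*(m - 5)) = m - 5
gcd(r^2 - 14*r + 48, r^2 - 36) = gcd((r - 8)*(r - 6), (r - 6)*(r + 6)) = r - 6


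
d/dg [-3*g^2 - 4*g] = -6*g - 4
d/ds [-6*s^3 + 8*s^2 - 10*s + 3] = -18*s^2 + 16*s - 10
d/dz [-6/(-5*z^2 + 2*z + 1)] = 12*(1 - 5*z)/(-5*z^2 + 2*z + 1)^2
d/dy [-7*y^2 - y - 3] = -14*y - 1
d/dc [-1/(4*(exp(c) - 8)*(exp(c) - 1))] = (2*exp(c) - 9)/(16*(exp(c) - 8)^2*sinh(c/2)^2)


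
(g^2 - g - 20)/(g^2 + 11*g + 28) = (g - 5)/(g + 7)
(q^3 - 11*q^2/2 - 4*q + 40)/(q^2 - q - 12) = (q^2 - 3*q/2 - 10)/(q + 3)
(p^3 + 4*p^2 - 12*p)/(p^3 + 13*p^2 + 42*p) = (p - 2)/(p + 7)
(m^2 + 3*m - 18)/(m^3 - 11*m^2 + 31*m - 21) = (m + 6)/(m^2 - 8*m + 7)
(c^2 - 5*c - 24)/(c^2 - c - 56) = (c + 3)/(c + 7)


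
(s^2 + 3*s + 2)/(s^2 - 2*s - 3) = (s + 2)/(s - 3)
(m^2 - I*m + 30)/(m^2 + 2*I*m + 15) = (m - 6*I)/(m - 3*I)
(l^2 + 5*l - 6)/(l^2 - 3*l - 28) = (-l^2 - 5*l + 6)/(-l^2 + 3*l + 28)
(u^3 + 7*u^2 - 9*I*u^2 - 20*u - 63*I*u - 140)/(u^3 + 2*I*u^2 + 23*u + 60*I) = (u^2 + u*(7 - 4*I) - 28*I)/(u^2 + 7*I*u - 12)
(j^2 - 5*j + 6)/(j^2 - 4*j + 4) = (j - 3)/(j - 2)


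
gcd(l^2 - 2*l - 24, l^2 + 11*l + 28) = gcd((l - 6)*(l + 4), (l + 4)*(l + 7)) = l + 4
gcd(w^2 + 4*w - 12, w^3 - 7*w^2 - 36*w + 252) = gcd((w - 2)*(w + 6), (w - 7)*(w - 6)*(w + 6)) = w + 6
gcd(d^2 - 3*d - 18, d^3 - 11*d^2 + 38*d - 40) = 1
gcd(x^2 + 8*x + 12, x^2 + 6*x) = x + 6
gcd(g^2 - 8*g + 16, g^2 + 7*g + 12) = 1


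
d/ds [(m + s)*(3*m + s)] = 4*m + 2*s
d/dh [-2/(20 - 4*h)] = -1/(2*(h - 5)^2)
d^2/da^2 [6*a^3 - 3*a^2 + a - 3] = 36*a - 6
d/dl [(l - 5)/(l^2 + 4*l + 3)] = (l^2 + 4*l - 2*(l - 5)*(l + 2) + 3)/(l^2 + 4*l + 3)^2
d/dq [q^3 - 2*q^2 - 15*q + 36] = 3*q^2 - 4*q - 15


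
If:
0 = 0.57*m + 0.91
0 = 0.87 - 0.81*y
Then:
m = -1.60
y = 1.07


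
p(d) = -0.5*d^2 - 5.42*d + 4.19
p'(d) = -1.0*d - 5.42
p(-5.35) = 18.88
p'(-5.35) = -0.07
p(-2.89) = 15.68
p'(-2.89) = -2.53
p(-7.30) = 17.11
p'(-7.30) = 1.88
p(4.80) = -33.35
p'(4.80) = -10.22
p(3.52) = -21.08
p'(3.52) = -8.94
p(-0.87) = 8.53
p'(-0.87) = -4.55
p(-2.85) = 15.58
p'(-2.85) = -2.57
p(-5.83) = 18.79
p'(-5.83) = 0.41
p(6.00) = -46.33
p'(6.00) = -11.42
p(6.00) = -46.33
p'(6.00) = -11.42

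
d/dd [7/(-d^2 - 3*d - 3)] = 7*(2*d + 3)/(d^2 + 3*d + 3)^2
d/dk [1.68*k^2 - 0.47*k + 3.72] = 3.36*k - 0.47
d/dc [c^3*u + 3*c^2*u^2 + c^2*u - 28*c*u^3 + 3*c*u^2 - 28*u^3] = u*(3*c^2 + 6*c*u + 2*c - 28*u^2 + 3*u)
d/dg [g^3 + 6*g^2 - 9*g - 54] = 3*g^2 + 12*g - 9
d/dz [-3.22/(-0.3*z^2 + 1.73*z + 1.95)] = (5.5706 - 1.932*z)/(-0.3*z^2 + 1.73*z + 1.95)^2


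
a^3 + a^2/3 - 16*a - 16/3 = (a - 4)*(a + 1/3)*(a + 4)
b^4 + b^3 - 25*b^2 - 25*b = b*(b - 5)*(b + 1)*(b + 5)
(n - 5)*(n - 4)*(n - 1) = n^3 - 10*n^2 + 29*n - 20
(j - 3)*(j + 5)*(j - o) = j^3 - j^2*o + 2*j^2 - 2*j*o - 15*j + 15*o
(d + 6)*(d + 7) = d^2 + 13*d + 42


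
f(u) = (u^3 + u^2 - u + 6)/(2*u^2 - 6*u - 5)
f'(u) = (6 - 4*u)*(u^3 + u^2 - u + 6)/(2*u^2 - 6*u - 5)^2 + (3*u^2 + 2*u - 1)/(2*u^2 - 6*u - 5)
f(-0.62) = -13.24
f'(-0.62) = 221.68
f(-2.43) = -0.00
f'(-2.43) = 0.55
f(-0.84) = 4.79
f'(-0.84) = 30.51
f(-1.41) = 0.89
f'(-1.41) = 1.68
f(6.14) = 8.02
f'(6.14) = -0.73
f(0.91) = -0.76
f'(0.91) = -0.17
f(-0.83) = 5.12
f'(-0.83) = 34.68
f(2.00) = -1.78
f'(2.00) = -2.06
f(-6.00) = -1.63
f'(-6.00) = 0.45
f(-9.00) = -3.00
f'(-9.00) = 0.46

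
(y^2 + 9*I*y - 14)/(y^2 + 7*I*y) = (y + 2*I)/y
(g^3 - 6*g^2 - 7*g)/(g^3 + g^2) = (g - 7)/g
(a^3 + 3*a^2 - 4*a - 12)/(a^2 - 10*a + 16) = (a^2 + 5*a + 6)/(a - 8)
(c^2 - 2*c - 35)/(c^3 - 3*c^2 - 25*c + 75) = (c - 7)/(c^2 - 8*c + 15)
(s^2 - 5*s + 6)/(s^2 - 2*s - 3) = (s - 2)/(s + 1)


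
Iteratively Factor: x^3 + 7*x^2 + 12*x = (x)*(x^2 + 7*x + 12) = x*(x + 4)*(x + 3)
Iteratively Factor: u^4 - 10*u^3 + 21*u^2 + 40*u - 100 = (u - 5)*(u^3 - 5*u^2 - 4*u + 20) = (u - 5)*(u - 2)*(u^2 - 3*u - 10) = (u - 5)*(u - 2)*(u + 2)*(u - 5)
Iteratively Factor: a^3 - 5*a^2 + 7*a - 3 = (a - 1)*(a^2 - 4*a + 3) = (a - 3)*(a - 1)*(a - 1)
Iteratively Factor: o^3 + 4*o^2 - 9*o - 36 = (o + 4)*(o^2 - 9) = (o - 3)*(o + 4)*(o + 3)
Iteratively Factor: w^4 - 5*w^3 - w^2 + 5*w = (w + 1)*(w^3 - 6*w^2 + 5*w) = (w - 5)*(w + 1)*(w^2 - w) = (w - 5)*(w - 1)*(w + 1)*(w)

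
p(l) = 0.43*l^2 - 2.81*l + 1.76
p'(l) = 0.86*l - 2.81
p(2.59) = -2.63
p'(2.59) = -0.58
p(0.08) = 1.54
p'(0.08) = -2.74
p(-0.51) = 3.30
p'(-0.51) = -3.25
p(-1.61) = 7.40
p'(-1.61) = -4.19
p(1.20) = -0.99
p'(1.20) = -1.78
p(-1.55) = 7.15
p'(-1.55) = -4.14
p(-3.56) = 17.21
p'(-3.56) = -5.87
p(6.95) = 3.00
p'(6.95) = 3.17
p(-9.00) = 61.88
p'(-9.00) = -10.55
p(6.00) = 0.38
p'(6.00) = 2.35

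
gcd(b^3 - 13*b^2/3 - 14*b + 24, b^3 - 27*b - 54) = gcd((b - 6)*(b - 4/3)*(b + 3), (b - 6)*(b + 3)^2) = b^2 - 3*b - 18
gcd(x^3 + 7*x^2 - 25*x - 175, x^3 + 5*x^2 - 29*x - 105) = x^2 + 2*x - 35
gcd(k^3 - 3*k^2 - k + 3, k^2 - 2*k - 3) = k^2 - 2*k - 3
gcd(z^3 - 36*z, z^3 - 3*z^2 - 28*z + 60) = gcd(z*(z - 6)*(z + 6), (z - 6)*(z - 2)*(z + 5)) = z - 6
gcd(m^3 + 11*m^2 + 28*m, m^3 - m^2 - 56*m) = m^2 + 7*m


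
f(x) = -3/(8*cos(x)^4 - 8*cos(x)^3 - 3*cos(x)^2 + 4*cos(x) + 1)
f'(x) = -3*(32*sin(x)*cos(x)^3 - 24*sin(x)*cos(x)^2 - 6*sin(x)*cos(x) + 4*sin(x))/(8*cos(x)^4 - 8*cos(x)^3 - 3*cos(x)^2 + 4*cos(x) + 1)^2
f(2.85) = -0.37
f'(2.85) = 0.52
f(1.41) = -1.95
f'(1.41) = -3.21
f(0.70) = -2.05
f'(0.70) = 0.28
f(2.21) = -11.64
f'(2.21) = 281.06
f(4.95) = -1.77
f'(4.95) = 1.70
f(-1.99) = 8.19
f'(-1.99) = 6.30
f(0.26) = -1.65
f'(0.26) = -1.09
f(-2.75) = -0.44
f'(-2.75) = -0.87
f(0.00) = -1.50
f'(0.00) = 0.00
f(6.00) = -1.67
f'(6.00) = 1.16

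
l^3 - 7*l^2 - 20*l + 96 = (l - 8)*(l - 3)*(l + 4)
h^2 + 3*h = h*(h + 3)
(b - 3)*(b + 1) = b^2 - 2*b - 3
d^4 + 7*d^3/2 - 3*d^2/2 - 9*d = d*(d - 3/2)*(d + 2)*(d + 3)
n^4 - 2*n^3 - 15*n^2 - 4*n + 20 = (n - 5)*(n - 1)*(n + 2)^2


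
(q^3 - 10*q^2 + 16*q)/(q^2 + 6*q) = (q^2 - 10*q + 16)/(q + 6)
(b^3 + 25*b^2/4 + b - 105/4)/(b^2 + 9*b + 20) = (4*b^2 + 5*b - 21)/(4*(b + 4))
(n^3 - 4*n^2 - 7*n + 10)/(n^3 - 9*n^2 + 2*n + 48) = (n^2 - 6*n + 5)/(n^2 - 11*n + 24)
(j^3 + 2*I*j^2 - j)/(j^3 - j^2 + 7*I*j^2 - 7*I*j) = (j^2 + 2*I*j - 1)/(j^2 - j + 7*I*j - 7*I)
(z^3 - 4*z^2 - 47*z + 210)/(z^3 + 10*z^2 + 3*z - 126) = (z^2 - 11*z + 30)/(z^2 + 3*z - 18)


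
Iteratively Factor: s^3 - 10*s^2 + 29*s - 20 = (s - 4)*(s^2 - 6*s + 5) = (s - 4)*(s - 1)*(s - 5)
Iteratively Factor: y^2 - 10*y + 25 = (y - 5)*(y - 5)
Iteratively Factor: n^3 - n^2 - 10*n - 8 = (n + 2)*(n^2 - 3*n - 4) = (n - 4)*(n + 2)*(n + 1)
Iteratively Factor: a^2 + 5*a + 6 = (a + 3)*(a + 2)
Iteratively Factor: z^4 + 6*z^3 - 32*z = (z + 4)*(z^3 + 2*z^2 - 8*z) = (z - 2)*(z + 4)*(z^2 + 4*z) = z*(z - 2)*(z + 4)*(z + 4)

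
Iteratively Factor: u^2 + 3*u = (u + 3)*(u)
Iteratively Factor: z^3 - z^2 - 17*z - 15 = (z + 3)*(z^2 - 4*z - 5) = (z - 5)*(z + 3)*(z + 1)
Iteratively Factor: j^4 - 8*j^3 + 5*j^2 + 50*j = (j - 5)*(j^3 - 3*j^2 - 10*j) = (j - 5)*(j + 2)*(j^2 - 5*j) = j*(j - 5)*(j + 2)*(j - 5)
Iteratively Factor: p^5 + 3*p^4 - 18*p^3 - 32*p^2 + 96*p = (p)*(p^4 + 3*p^3 - 18*p^2 - 32*p + 96) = p*(p + 4)*(p^3 - p^2 - 14*p + 24) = p*(p + 4)^2*(p^2 - 5*p + 6) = p*(p - 2)*(p + 4)^2*(p - 3)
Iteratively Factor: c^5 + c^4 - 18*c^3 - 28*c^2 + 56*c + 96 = (c - 2)*(c^4 + 3*c^3 - 12*c^2 - 52*c - 48) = (c - 4)*(c - 2)*(c^3 + 7*c^2 + 16*c + 12) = (c - 4)*(c - 2)*(c + 2)*(c^2 + 5*c + 6) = (c - 4)*(c - 2)*(c + 2)^2*(c + 3)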